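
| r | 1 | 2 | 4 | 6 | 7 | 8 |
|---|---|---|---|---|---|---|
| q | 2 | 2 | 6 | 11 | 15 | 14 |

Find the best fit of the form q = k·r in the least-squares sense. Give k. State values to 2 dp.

The normal system XᵀX·[k]ᵀ = Xᵀq is [[170]]·[k]ᵀ = [313]ᵀ.
Hence k = 313 / 170 ≈ 1.84118.

k = 1.84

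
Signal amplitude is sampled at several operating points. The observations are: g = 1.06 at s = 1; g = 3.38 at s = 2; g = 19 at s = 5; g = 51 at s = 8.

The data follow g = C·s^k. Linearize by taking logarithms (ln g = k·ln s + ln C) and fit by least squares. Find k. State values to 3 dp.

With ln gᵢ as the transformed response and ln sᵢ as the regressor:
Sums: Σln s = 4.3820, Σ(ln s)² = 7.3948, Σln g = 8.1524, Σln s·ln g = 13.7591.
Normal system: [[7.3948, 4.3820]; [4.3820, 4]]·[k, ln C]ᵀ = [13.7591, 8.1524]ᵀ.
Solving (det = 10.3771): k = 1.86103, ln C = -0.00067.

k = 1.861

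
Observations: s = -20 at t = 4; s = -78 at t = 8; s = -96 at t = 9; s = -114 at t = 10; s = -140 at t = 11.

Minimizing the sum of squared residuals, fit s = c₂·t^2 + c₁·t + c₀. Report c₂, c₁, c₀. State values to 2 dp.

c₂ = -0.91, c₁ = -3.33, c₀ = 7.70

Normal-equation sums: Σt^2·t^2 = 35554, Σt^2·t = 3636, Σt^2 = 382, Σt·t = 382, Σt = 42, Σ1 = 5.
Right-hand side: Σt^2·s = -41428, Σt·s = -4248, Σs = -448.
Row-reducing yields c₂ = -3946/4351, c₁ = -14508/4351, c₀ = 33492/4351.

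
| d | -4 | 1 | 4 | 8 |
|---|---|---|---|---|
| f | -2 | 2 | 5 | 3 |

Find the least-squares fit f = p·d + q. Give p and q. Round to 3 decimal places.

MᵀM·[p, q]ᵀ = Mᵀf reads: 97·p + 9·q = 54;  9·p + 4·q = 8.
(Σd·d = 97, Σd = 9, Σ1 = 4, Σd·f = 54, Σf = 8.)
Determinant 97·4 − 9² = 307.
p = (54·4 − 9·8)/307 = 144/307; q = (97·8 − 9·54)/307 = 290/307.

p = 0.469, q = 0.945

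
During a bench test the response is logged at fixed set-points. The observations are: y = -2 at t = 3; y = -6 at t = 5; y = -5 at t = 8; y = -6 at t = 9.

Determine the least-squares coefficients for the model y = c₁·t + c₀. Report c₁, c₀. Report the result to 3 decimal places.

With design matrix A, AᵀA = [[179, 25]; [25, 4]] and Aᵀy = [-130, -19]ᵀ.
Determinant 179·4 − 25² = 91.
c₁ = ((-130)·4 − 25·(-19))/91 = -45/91; c₀ = (179·(-19) − 25·(-130))/91 = -151/91.

c₁ = -0.495, c₀ = -1.659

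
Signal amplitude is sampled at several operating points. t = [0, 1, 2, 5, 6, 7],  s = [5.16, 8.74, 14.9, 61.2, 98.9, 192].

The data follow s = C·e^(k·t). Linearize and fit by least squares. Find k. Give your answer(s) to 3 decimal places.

Taking logs, ln s = k·t + ln C, so regress ln s on t.
Σt = 21.0000, Σ(t)² = 115.0000, Σln s = 20.4760, Σt·ln s = 92.5085.
Equations: 115.0000·k + 21.0000·ln C = 92.5085;  21.0000·k + 6·ln C = 20.4760.
Solving (det = 249.0000): k = 0.50223, ln C = 1.65485.

k = 0.502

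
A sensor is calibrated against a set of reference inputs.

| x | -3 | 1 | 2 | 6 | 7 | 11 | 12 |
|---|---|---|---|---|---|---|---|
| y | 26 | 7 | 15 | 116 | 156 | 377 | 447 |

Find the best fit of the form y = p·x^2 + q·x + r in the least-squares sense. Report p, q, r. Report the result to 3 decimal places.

p = 3.013, q = 0.943, r = 1.920

Entries of AᵀA: Σx^2·x^2 = 39172, Σx^2·x = 3600, Σx^2 = 364, Σx·x = 364, Σx = 36, Σ1 = 7.
For Aᵀy: Σx^2·y = 122106, Σx·y = 11258, Σy = 1144.
Normal equations: [[39172, 3600, 364]; [3600, 364, 36]; [364, 36, 7]]·[p, q, r]ᵀ = [122106, 11258, 1144]ᵀ.
Solving the 3×3 system (Gaussian elimination) gives p = 14551/4830, q = 217/230, r = 4636/2415.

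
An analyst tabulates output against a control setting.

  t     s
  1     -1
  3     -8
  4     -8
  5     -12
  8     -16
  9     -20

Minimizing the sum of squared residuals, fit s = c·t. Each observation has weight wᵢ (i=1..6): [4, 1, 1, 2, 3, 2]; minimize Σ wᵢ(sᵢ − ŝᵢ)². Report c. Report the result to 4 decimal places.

c = -2.1339

Compute the Gram sums: Σwᵢ·t·t = 433.
And Σwᵢ·t·s = -924.
c = (-924)/433 = -2.13395.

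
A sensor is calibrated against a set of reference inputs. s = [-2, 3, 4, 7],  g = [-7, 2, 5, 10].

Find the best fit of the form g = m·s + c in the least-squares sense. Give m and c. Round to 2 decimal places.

m = 1.90, c = -3.21

Entries of MᵀM: Σs·s = 78, Σs = 12, Σ1 = 4.
Moment sums: Σs·g = 110, Σg = 10.
MᵀM·[m, c]ᵀ = Mᵀg becomes [[78, 12]; [12, 4]]·[m, c]ᵀ = [110, 10]ᵀ.
Δ = 78·4 − 12² = 168.
m = (110·4 − 12·10)/168 = 40/21; c = (78·10 − 12·110)/168 = -45/14.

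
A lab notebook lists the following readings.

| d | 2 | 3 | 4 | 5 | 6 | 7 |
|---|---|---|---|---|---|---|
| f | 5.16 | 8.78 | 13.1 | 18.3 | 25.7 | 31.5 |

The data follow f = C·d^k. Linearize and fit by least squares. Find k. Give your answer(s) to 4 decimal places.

Let Y = ln f. Fitting Y = k·ln d + ln C by least squares:
Σln d = 8.5252, Σ(ln d)² = 13.1965, Σln f = 15.9894, Σln d·ln f = 24.2993.
Equations: 13.1965·k + 8.5252·ln C = 24.2993;  8.5252·k + 6·ln C = 15.9894.
Solving (det = 6.5005): k = 1.45890, ln C = 0.59201.

k = 1.4589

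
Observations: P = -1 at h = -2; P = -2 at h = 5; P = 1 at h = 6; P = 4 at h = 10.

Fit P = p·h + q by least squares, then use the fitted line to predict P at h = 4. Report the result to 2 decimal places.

P̂ = 0.21

From the data, Σh·h = 165, Σh = 19, Σ1 = 4.
For AᵀP: Σh·P = 38, ΣP = 2.
So AᵀA·[p, q]ᵀ = AᵀP: [[165, 19]; [19, 4]]·[p, q]ᵀ = [38, 2]ᵀ.
Eliminating q: 4·(row 1) − 19·(row 2) gives 299·p = 4·38 − 19·2 = 114, so p = 114/299.
Then q = (2 − 19·(114/299))/4 = -392/299.
At h = 4: P̂ = (114/299)·(4) + (-392/299)·(1) = 64/299.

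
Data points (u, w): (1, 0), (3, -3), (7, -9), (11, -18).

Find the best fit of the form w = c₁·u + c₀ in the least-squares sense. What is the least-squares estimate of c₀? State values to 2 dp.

Setting ∂/∂c₁ … = 0 gives: 180·c₁ + 22·c₀ = -270;  22·c₁ + 4·c₀ = -30.
Δ = 180·4 − 22² = 236.
c₁ = ((-270)·4 − 22·(-30))/236 = -105/59; c₀ = (180·(-30) − 22·(-270))/236 = 135/59.

c₀ = 2.29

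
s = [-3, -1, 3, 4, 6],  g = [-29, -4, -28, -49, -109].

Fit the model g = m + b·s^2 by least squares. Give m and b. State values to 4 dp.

m = -1.3045, b = -2.9926

The normal system AᵀA·[m, b]ᵀ = Aᵀg is [[5, 71]; [71, 1715]]·[m, b]ᵀ = [-219, -5225]ᵀ.
Δ = 5·1715 − 71² = 3534.
m = ((-219)·1715 − 71·(-5225))/3534 = -2305/1767; b = (5·(-5225) − 71·(-219))/3534 = -5288/1767.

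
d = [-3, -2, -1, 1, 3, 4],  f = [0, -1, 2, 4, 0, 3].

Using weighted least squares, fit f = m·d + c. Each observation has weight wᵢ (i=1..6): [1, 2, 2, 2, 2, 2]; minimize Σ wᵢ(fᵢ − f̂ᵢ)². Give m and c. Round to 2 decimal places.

MᵀWM·[m, c]ᵀ = MᵀWf reads: 71·m + 7·c = 32;  7·m + 11·c = 16.
(Σwᵢ·d·d = 71, Σwᵢ·d = 7, Σwᵢ·1 = 11, Σwᵢ·d·f = 32, Σwᵢ·f = 16.)
Determinant 71·11 − 7² = 732.
m = (32·11 − 7·16)/732 = 20/61; c = (71·16 − 7·32)/732 = 76/61.

m = 0.33, c = 1.25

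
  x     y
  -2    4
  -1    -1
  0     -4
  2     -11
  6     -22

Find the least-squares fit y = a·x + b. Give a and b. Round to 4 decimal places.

a = -3.1750, b = -3.6250

Compute the Gram sums: Σx·x = 45, Σx = 5, Σ1 = 5.
For Mᵀy: Σx·y = -161, Σy = -34.
Determinant 45·5 − 5² = 200.
a = ((-161)·5 − 5·(-34))/200 = -127/40; b = (45·(-34) − 5·(-161))/200 = -29/8.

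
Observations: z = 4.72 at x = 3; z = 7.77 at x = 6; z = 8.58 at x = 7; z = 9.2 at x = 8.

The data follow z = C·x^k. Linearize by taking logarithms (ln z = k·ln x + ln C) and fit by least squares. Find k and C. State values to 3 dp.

With ln zᵢ as the transformed response and ln xᵢ as the regressor:
XᵀX = [[12.5280, 6.9157]; [6.9157, 4]], rhs = [14.1757, 7.9707]ᵀ  (here Σln x = 6.9157, Σ(ln x)² = 12.5280, Σln z = 7.9707, Σln x·ln z = 14.1757).
Slope k = (n·Σln x·ln z − Σln x·Σln z)/(n·Σ(ln x)² − (Σln x)²) = (4·14.1757 − 6.9157·7.9707)/2.2847 = 0.69140; ln C = (Σln z − k·Σln x)/n = 0.79730, so C = exp(0.79730) = 2.21953.

k = 0.691, C = 2.220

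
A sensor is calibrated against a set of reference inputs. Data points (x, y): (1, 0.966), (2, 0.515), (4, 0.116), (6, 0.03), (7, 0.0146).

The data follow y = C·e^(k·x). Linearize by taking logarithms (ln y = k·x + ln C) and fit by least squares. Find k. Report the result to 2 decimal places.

k = -0.70

Taking logs, ln y = k·x + ln C, so regress ln y on x.
Σx = 20.0000, Σ(x)² = 106.0000, Σln y = -10.5856, Σx·ln y = -60.6049.
Equations: 106.0000·k + 20.0000·ln C = -60.6049;  20.0000·k + 5·ln C = -10.5856.
Δ = 106.0000·5 − (20.0000)² = 130.0000; k = (-60.6049·5 − 20.0000·-10.5856)/130.0000 = -0.70240, ln C = (106.0000·-10.5856 − 20.0000·-60.6049)/130.0000 = 0.69247.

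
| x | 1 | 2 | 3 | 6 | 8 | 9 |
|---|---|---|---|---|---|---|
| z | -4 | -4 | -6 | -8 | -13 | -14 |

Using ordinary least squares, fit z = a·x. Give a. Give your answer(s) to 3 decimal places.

a = -1.579

MᵀM·[a]ᵀ = Mᵀz reads: 195·a = -308.
Hence a = -308 / 195 ≈ -1.57949.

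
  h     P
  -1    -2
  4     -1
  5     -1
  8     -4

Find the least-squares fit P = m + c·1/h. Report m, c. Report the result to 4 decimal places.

m = -1.9802, c = 0.1864

Compute the Gram sums: Σ1 = 4, Σ1/h = -17/40, Σ1/h·1/h = 1789/1600.
Moment sums: ΣP = -8, Σ1/h·P = 21/20.
Normal equations: [[4, -17/40]; [-17/40, 1789/1600]]·[m, c]ᵀ = [-8, 21/20]ᵀ.
Eliminating c: (1789/1600)·(row 1) − (-17/40)·(row 2) gives (6867/1600)·m = (1789/1600)·(-8) − (-17/40)·(21/20) = -6799/800, so m = -13598/6867.
Then c = ((21/20) − (-17/40)·(-13598/6867))/(1789/1600) = 1280/6867.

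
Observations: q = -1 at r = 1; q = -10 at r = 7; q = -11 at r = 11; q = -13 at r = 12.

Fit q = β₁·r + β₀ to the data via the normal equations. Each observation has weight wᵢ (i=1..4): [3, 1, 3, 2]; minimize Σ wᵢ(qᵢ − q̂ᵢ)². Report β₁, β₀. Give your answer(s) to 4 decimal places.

β₁ = -1.0381, β₀ = -0.2720

Compute the Gram sums: Σwᵢ·r·r = 703, Σwᵢ·r = 67, Σwᵢ·1 = 9.
Right-hand side: Σwᵢ·r·q = -748, Σwᵢ·q = -72.
MᵀWM·[β₁, β₀]ᵀ = MᵀWq becomes [[703, 67]; [67, 9]]·[β₁, β₀]ᵀ = [-748, -72]ᵀ.
Δ = 703·9 − 67² = 1838.
β₁ = ((-748)·9 − 67·(-72))/1838 = -954/919; β₀ = (703·(-72) − 67·(-748))/1838 = -250/919.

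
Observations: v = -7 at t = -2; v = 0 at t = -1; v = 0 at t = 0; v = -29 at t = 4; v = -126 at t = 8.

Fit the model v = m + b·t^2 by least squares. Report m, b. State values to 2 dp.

m = 1.33, b = -1.98

Setting ∂/∂m … = 0 gives: 5·m + 85·b = -162;  85·m + 4369·b = -8556.
(Σ1 = 5, Σt^2 = 85, Σt^2·t^2 = 4369, Σv = -162, Σt^2·v = -8556.)
Determinant 5·4369 − 85² = 14620.
m = ((-162)·4369 − 85·(-8556))/14620 = 573/430; b = (5·(-8556) − 85·(-162))/14620 = -2901/1462.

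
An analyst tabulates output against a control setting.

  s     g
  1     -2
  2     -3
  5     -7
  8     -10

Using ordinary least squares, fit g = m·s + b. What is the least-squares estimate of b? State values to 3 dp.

Forming XᵀX = [[94, 16]; [16, 4]] and Xᵀg = [-123, -22]ᵀ gives XᵀX·[m, b]ᵀ = Xᵀg.
Eliminating b: 4·(row 1) − 16·(row 2) gives 120·m = 4·(-123) − 16·(-22) = -140, so m = -7/6.
Then b = ((-22) − 16·(-7/6))/4 = -5/6.

b = -0.833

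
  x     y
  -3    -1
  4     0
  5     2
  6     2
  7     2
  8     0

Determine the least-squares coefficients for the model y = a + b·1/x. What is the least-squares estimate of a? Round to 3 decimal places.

Setting ∂/∂a … = 0 gives: 6·a + (463/840)·b = 5;  (463/840)·a + (195749/705600)·b = 142/105.
(Σ1 = 6, Σ1/x = 463/840, Σ1/x·1/x = 195749/705600, Σy = 5, Σ1/x·y = 142/105.)
Determinant 6·(195749/705600) − (463/840)² = 38405/28224.
a = (5·(195749/705600) − (463/840)·(142/105))/(38405/28224) = 452777/960125; b = (6·(142/105) − (463/840)·5)/(38405/28224) = 756168/192025.

a = 0.472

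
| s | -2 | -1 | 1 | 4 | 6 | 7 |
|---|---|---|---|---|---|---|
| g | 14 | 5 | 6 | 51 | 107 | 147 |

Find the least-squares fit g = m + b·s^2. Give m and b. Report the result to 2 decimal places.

m = 2.67, b = 2.93

From the data, Σ1 = 6, Σs^2 = 107, Σs^2·s^2 = 3971.
And Σg = 330, Σs^2·g = 11938.
XᵀX·[m, b]ᵀ = Xᵀg becomes [[6, 107]; [107, 3971]]·[m, b]ᵀ = [330, 11938]ᵀ.
Eliminating b: 3971·(row 1) − 107·(row 2) gives 12377·m = 3971·330 − 107·11938 = 33064, so m = 33064/12377.
Then b = (11938 − 107·(33064/12377))/3971 = 36318/12377.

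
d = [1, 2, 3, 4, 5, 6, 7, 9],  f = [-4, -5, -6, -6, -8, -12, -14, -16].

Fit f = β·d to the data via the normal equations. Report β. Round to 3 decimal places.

β = -1.855

Setting ∂/∂β … = 0 gives: 221·β = -410.
(Σd·d = 221, Σd·f = -410.)
β = (-410)/221 = -1.8552.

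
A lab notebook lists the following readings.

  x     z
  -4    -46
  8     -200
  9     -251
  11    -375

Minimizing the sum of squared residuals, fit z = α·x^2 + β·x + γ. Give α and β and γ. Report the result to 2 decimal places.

With design matrix M, MᵀM = [[25554, 2508, 282]; [2508, 282, 24]; [282, 24, 4]] and Mᵀz = [-79242, -7800, -872]ᵀ.
Inverting the 3×3 Gram matrix, [α, β, γ]ᵀ = [-19790/6501, -3956/6501, 571/2167]ᵀ.

α = -3.04, β = -0.61, γ = 0.26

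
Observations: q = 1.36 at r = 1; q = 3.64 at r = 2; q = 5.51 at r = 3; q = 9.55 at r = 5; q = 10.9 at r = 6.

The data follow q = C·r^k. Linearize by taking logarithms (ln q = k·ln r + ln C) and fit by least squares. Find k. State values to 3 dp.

With ln qᵢ as the transformed response and ln rᵢ as the regressor:
Σln r = 5.1930, Σ(ln r)² = 7.4881, Σln q = 7.9513, Σln r·ln q = 10.6822.
Equations: 7.4881·k + 5.1930·ln C = 10.6822;  5.1930·k + 5·ln C = 7.9513.
Slope k = (n·Σln r·ln q − Σln r·Σln q)/(n·Σ(ln r)² − (Σln r)²) = (5·10.6822 − 5.1930·7.9513)/10.4737 = 1.15721; ln C = (Σln q − k·Σln r)/n = 0.38840.

k = 1.157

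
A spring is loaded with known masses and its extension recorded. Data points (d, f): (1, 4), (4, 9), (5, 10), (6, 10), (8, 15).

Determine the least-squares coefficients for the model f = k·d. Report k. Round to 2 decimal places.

k = 1.90

The normal system AᵀA·[k]ᵀ = Aᵀf is [[142]]·[k]ᵀ = [270]ᵀ.
Hence k = 270 / 142 ≈ 1.90141.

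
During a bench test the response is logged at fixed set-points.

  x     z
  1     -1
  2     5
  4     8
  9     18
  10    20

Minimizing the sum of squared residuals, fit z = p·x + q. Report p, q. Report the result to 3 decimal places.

Sums needed: Σx·x = 202, Σx = 26, Σ1 = 5.
Right-hand side: Σx·z = 403, Σz = 50.
So AᵀA·[p, q]ᵀ = Aᵀz: [[202, 26]; [26, 5]]·[p, q]ᵀ = [403, 50]ᵀ.
det = 202·5 − 26² = 334.
p = (403·5 − 26·50)/334 = 715/334; q = (202·50 − 26·403)/334 = -189/167.

p = 2.141, q = -1.132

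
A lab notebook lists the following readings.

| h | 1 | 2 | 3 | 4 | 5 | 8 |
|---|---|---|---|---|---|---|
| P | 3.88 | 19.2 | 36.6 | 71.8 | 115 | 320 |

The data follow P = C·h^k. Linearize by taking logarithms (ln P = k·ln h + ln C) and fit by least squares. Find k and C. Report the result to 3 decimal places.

With ln Pᵢ as the transformed response and ln hᵢ as the regressor:
Σln h = 6.8669, Σ(ln h)² = 10.5236, Σln P = 22.6979, Σln h·ln P = 31.5597.
Equations: 10.5236·k + 6.8669·ln C = 31.5597;  6.8669·k + 6·ln C = 22.6979.
Δ = 10.5236·6 − (6.8669)² = 15.9867; k = (31.5597·6 − 6.8669·22.6979)/15.9867 = 2.09504, ln C = (10.5236·22.6979 − 6.8669·31.5597)/15.9867 = 1.38524, so C = exp(1.38524) = 3.99578.

k = 2.095, C = 3.996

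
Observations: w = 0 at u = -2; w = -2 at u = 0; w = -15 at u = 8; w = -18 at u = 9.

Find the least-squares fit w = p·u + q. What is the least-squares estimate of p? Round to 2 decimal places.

p = -1.63

From the data, Σu·u = 149, Σu = 15, Σ1 = 4.
Right-hand side: Σu·w = -282, Σw = -35.
Normal equations: [[149, 15]; [15, 4]]·[p, q]ᵀ = [-282, -35]ᵀ.
Eliminating q: 4·(row 1) − 15·(row 2) gives 371·p = 4·(-282) − 15·(-35) = -603, so p = -603/371.
Then q = ((-35) − 15·(-603/371))/4 = -985/371.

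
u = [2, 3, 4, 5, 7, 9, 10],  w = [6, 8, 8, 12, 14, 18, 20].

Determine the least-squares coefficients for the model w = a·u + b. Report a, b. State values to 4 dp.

a = 1.7423, b = 2.3299

Setting ∂/∂a … = 0 gives: 284·a + 40·b = 588;  40·a + 7·b = 86.
(Σu·u = 284, Σu = 40, Σ1 = 7, Σu·w = 588, Σw = 86.)
det = 284·7 − 40² = 388.
a = (588·7 − 40·86)/388 = 169/97; b = (284·86 − 40·588)/388 = 226/97.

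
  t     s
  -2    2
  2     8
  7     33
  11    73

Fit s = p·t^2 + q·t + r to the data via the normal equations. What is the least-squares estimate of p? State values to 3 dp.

The normal system XᵀX·[p, q, r]ᵀ = Xᵀs is [[17074, 1674, 178]; [1674, 178, 18]; [178, 18, 4]]·[p, q, r]ᵀ = [10490, 1046, 116]ᵀ.
Row-reducing yields p = 17/36, q = 447/388, r = 2446/873.

p = 0.472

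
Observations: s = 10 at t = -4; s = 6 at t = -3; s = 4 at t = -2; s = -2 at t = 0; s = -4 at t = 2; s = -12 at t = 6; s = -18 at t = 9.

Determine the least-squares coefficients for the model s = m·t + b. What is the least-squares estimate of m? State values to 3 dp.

m = -2.057

With design matrix M, MᵀM = [[150, 8]; [8, 7]] and Mᵀs = [-308, -16]ᵀ.
Eliminating b: 7·(row 1) − 8·(row 2) gives 986·m = 7·(-308) − 8·(-16) = -2028, so m = -1014/493.
Then b = ((-16) − 8·(-1014/493))/7 = 32/493.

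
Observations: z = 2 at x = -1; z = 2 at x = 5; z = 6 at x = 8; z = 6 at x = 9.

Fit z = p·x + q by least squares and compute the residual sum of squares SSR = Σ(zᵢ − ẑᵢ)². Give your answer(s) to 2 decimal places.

From the data, Σx·x = 171, Σx = 21, Σ1 = 4.
Right-hand side: Σx·z = 110, Σz = 16.
Determinant 171·4 − 21² = 243.
p = (110·4 − 21·16)/243 = 104/243; q = (171·16 − 21·110)/243 = 142/81.
Residuals: 164/243, -460/243, 200/243, 32/81; SSR = 1184/243.

SSR = 4.87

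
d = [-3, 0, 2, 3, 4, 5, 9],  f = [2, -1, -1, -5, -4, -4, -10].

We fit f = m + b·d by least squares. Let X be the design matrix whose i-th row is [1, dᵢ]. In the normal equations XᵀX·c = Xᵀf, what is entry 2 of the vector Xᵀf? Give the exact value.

-149

Entry 2 ↔ basis d, so (Xᵀf)_{2} = Σᵢ (d)·fᵢ = (-3)·(2) + (0)·(-1) + (2)·(-1) + (3)·(-5) + (4)·(-4) + (5)·(-4) + (9)·(-10) = -149.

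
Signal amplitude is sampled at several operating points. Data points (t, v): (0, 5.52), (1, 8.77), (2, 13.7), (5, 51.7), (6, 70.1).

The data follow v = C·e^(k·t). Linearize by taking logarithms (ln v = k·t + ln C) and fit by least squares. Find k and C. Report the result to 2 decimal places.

Taking logs, ln v = k·t + ln C, so regress ln v on t.
Σt = 14.0000, Σ(t)² = 66.0000, Σln v = 14.6925, Σt·ln v = 52.6330.
Equations: 66.0000·k + 14.0000·ln C = 52.6330;  14.0000·k + 5·ln C = 14.6925.
Solving (det = 134.0000): k = 0.42888, ln C = 1.73763, so C = exp(1.73763) = 5.68388.

k = 0.43, C = 5.68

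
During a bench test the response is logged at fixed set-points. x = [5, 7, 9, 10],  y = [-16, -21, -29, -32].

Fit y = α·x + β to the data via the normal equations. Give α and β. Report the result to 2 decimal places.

The normal system AᵀA·[α, β]ᵀ = Aᵀy is [[255, 31]; [31, 4]]·[α, β]ᵀ = [-808, -98]ᵀ.
Determinant 255·4 − 31² = 59.
α = ((-808)·4 − 31·(-98))/59 = -194/59; β = (255·(-98) − 31·(-808))/59 = 58/59.

α = -3.29, β = 0.98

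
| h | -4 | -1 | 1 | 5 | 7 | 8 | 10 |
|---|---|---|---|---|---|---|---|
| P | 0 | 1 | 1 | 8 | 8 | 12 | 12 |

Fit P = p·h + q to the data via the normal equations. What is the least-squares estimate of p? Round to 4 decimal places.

Forming XᵀX = [[256, 26]; [26, 7]] and XᵀP = [312, 42]ᵀ gives XᵀX·[p, q]ᵀ = XᵀP.
Eliminating q: 7·(row 1) − 26·(row 2) gives 1116·p = 7·312 − 26·42 = 1092, so p = 91/93.
Then q = (42 − 26·(91/93))/7 = 220/93.

p = 0.9785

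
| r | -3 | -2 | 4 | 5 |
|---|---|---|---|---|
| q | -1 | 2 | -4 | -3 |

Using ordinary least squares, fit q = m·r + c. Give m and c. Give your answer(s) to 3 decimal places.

m = -0.520, c = -0.980

Sums needed: Σr·r = 54, Σr = 4, Σ1 = 4.
For Aᵀq: Σr·q = -32, Σq = -6.
Eliminating c: 4·(row 1) − 4·(row 2) gives 200·m = 4·(-32) − 4·(-6) = -104, so m = -13/25.
Then c = ((-6) − 4·(-13/25))/4 = -49/50.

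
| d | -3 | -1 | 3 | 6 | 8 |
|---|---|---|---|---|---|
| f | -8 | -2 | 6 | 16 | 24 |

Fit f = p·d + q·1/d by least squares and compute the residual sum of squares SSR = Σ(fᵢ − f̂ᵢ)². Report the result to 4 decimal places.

SSR = 7.2731

The normal system XᵀX·[p, q]ᵀ = Xᵀf is [[119, 5]; [5, 81/64]]·[p, q]ᵀ = [332, 37/3]ᵀ.
Eliminating q: (81/64)·(row 1) − 5·(row 2) gives (8039/64)·p = (81/64)·332 − 5·(37/3) = 17209/48, so p = 68836/24117.
Then q = ((37/3) − 5·(68836/24117))/(81/64) = -36928/24117.
Residuals: 3788/72351, -5442/8039, -148490/72351, -62968/72351, 10912/8039; SSR = 526216/72351.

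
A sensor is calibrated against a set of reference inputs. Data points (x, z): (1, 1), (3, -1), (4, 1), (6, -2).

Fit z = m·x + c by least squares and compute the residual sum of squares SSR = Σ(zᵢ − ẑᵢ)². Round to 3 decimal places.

SSR = 3.500

The normal system MᵀM·[m, c]ᵀ = Mᵀz is [[62, 14]; [14, 4]]·[m, c]ᵀ = [-10, -1]ᵀ.
Δ = 62·4 − 14² = 52.
m = ((-10)·4 − 14·(-1))/52 = -1/2; c = (62·(-1) − 14·(-10))/52 = 3/2.
Residuals: 0, -1, 3/2, -1/2; SSR = 7/2.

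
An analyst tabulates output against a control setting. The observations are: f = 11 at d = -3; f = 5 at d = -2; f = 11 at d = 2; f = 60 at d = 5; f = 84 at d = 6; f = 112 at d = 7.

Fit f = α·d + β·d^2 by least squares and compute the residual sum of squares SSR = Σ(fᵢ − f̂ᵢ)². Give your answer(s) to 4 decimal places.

SSR = 2.9780

AᵀA·[α, β]ᵀ = Aᵀf reads: 127·α + 657·β = 1567;  657·α + 4435·β = 10175.
det = 127·4435 − 657² = 131596.
α = (1567·4435 − 657·10175)/131596 = 132335/65798; β = (127·10175 − 657·1567)/131596 = 131353/65798.
Residuals: -30697/32899, 34124/32899, -33152/32899, 1190/32899, 2157/32899, 3367/32899; SSR = 97973/32899.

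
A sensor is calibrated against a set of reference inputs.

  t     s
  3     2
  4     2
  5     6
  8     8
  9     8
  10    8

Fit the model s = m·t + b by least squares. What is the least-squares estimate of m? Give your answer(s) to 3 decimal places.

m = 0.940

Setting ∂/∂m … = 0 gives: 295·m + 39·b = 260;  39·m + 6·b = 34.
(Σt·t = 295, Σt = 39, Σ1 = 6, Σt·s = 260, Σs = 34.)
det = 295·6 − 39² = 249.
m = (260·6 − 39·34)/249 = 78/83; b = (295·34 − 39·260)/249 = -110/249.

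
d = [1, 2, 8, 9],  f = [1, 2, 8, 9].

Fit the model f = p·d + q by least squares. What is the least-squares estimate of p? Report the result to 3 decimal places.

Compute the Gram sums: Σd·d = 150, Σd = 20, Σ1 = 4.
Right-hand side: Σd·f = 150, Σf = 20.
Normal equations: [[150, 20]; [20, 4]]·[p, q]ᵀ = [150, 20]ᵀ.
det = 150·4 − 20² = 200.
p = (150·4 − 20·20)/200 = 1; q = (150·20 − 20·150)/200 = 0.

p = 1.000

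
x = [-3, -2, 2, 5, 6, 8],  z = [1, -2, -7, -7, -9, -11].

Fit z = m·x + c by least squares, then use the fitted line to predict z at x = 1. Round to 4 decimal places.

ẑ = -4.2114

Sums needed: Σx·x = 142, Σx = 16, Σ1 = 6.
For Aᵀz: Σx·z = -190, Σz = -35.
Normal equations: [[142, 16]; [16, 6]]·[m, c]ᵀ = [-190, -35]ᵀ.
Determinant 142·6 − 16² = 596.
m = ((-190)·6 − 16·(-35))/596 = -145/149; c = (142·(-35) − 16·(-190))/596 = -965/298.
At x = 1: ẑ = (-145/149)·(1) + (-965/298)·(1) = -1255/298.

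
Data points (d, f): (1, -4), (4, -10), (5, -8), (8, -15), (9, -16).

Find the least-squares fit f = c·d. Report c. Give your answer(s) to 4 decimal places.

c = -1.8610

Setting ∂/∂c … = 0 gives: 187·c = -348.
Hence c = -348 / 187 ≈ -1.86096.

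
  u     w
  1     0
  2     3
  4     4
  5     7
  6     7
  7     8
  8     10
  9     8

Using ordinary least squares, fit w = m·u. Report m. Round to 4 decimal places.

m = 1.1123

Entries of XᵀX: Σu·u = 276.
And Σu·w = 307.
Hence m = 307 / 276 ≈ 1.11232.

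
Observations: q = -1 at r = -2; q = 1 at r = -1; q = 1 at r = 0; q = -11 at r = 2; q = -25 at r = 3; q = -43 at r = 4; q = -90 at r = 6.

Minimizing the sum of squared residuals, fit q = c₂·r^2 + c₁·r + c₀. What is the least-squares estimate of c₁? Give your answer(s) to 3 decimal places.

c₁ = -2.555

Entries of AᵀA: Σr^2·r^2 = 1666, Σr^2·r = 306, Σr^2 = 70, Σr·r = 70, Σr = 12, Σ1 = 7.
For Aᵀq: Σr^2·q = -4200, Σr·q = -808, Σq = -168.
Inverting the 3×3 Gram matrix, [c₂, c₁, c₀]ᵀ = [-290/137, -350/137, 212/137]ᵀ.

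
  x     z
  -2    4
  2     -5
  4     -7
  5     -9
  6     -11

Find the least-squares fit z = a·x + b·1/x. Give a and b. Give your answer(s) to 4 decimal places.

Compute the Gram sums: Σx·x = 85, Σx·1/x = 5, Σ1/x·1/x = 2269/3600.
And Σx·z = -157, Σ1/x·z = -593/60.
AᵀA·[a, b]ᵀ = Aᵀz becomes [[85, 5]; [5, 2269/3600]]·[a, b]ᵀ = [-157, -593/60]ᵀ.
Eliminating b: (2269/3600)·(row 1) − 5·(row 2) gives (20573/720)·a = (2269/3600)·(-157) − 5·(-593/60) = -178333/3600, so a = -178333/102865.
Then b = ((-593/60) − 5·(-178333/102865))/(2269/3600) = -39660/20573.

a = -1.7337, b = -1.9278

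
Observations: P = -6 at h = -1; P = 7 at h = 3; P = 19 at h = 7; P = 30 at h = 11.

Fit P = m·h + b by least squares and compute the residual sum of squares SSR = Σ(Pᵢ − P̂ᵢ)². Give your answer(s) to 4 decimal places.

MᵀM·[m, b]ᵀ = MᵀP reads: 180·m + 20·b = 490;  20·m + 4·b = 50.
Δ = 180·4 − 20² = 320.
m = (490·4 − 20·50)/320 = 3; b = (180·50 − 20·490)/320 = -5/2.
Residuals: -1/2, 1/2, 1/2, -1/2; SSR = 1.

SSR = 1.0000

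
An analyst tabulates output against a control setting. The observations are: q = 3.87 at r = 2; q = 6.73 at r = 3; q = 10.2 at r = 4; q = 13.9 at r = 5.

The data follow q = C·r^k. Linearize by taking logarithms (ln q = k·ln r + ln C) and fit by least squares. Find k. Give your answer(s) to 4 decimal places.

With ln qᵢ as the transformed response and ln rᵢ as the regressor:
AᵀA = [[6.1995, 4.7875]; [4.7875, 4]], rhs = [10.4880, 8.2141]ᵀ  (here Σln r = 4.7875, Σ(ln r)² = 6.1995, Σln q = 8.2141, Σln r·ln q = 10.4880).
Solving (det = 1.8779): k = 1.39882, ln C = 0.37932.

k = 1.3988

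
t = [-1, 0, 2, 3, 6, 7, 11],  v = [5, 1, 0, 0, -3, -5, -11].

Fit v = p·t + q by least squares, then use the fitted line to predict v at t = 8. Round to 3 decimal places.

v̂ = -6.561

The normal equations are: 220·p + 28·q = -179;  28·p + 7·q = -13.
(Σt·t = 220, Σt = 28, Σ1 = 7, Σt·v = -179, Σv = -13.)
Eliminating q: 7·(row 1) − 28·(row 2) gives 756·p = 7·(-179) − 28·(-13) = -889, so p = -127/108.
Then q = ((-13) − 28·(-127/108))/7 = 538/189.
At t = 8: v̂ = (-127/108)·(8) + (538/189)·(1) = -1240/189.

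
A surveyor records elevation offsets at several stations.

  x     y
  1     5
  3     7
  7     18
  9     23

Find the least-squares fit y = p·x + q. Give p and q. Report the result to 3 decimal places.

p = 2.350, q = 1.500

Forming MᵀM = [[140, 20]; [20, 4]] and Mᵀy = [359, 53]ᵀ gives MᵀM·[p, q]ᵀ = Mᵀy.
Eliminating q: 4·(row 1) − 20·(row 2) gives 160·p = 4·359 − 20·53 = 376, so p = 47/20.
Then q = (53 − 20·(47/20))/4 = 3/2.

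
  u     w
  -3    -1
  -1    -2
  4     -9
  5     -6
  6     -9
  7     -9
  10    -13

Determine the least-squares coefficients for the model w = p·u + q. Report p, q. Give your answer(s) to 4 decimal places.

Setting ∂/∂p … = 0 gives: 236·p + 28·q = -308;  28·p + 7·q = -49.
Determinant 236·7 − 28² = 868.
p = ((-308)·7 − 28·(-49))/868 = -28/31; q = (236·(-49) − 28·(-308))/868 = -105/31.

p = -0.9032, q = -3.3871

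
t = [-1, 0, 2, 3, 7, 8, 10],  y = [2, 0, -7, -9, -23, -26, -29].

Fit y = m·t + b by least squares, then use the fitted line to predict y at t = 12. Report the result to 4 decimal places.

The normal equations are: 227·m + 29·b = -702;  29·m + 7·b = -92.
(Σt·t = 227, Σt = 29, Σ1 = 7, Σt·y = -702, Σy = -92.)
Δ = 227·7 − 29² = 748.
m = ((-702)·7 − 29·(-92))/748 = -1123/374; b = (227·(-92) − 29·(-702))/748 = -263/374.
At t = 12: ŷ = (-1123/374)·(12) + (-263/374)·(1) = -1249/34.

ŷ = -36.7353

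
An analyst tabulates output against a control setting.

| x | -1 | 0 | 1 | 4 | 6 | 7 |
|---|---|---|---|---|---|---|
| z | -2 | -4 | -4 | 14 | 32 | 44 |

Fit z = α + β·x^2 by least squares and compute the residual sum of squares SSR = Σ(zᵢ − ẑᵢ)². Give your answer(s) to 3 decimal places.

SSR = 6.300

With design matrix A, AᵀA = [[6, 103]; [103, 3955]] and Aᵀz = [80, 3526]ᵀ.
Determinant 6·3955 − 103² = 13121.
α = (80·3955 − 103·3526)/13121 = -46778/13121; β = (6·3526 − 103·80)/13121 = 12916/13121.
Residuals: 7620/13121, -5706/13121, -18622/13121, 23816/13121, 1674/13121, -8782/13121; SSR = 82656/13121.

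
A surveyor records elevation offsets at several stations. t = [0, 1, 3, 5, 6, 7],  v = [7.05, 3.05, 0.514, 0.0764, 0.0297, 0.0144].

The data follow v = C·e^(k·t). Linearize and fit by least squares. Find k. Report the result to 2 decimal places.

Let Y = ln v. Fitting Y = k·t + ln C by least squares:
Σt = 22.0000, Σ(t)² = 120.0000, Σln v = -7.9263, Σt·ln v = -64.5237.
Equations: 120.0000·k + 22.0000·ln C = -64.5237;  22.0000·k + 6·ln C = -7.9263.
Δ = 120.0000·6 − (22.0000)² = 236.0000; k = (-64.5237·6 − 22.0000·-7.9263)/236.0000 = -0.90154, ln C = (120.0000·-7.9263 − 22.0000·-64.5237)/236.0000 = 1.98461.

k = -0.90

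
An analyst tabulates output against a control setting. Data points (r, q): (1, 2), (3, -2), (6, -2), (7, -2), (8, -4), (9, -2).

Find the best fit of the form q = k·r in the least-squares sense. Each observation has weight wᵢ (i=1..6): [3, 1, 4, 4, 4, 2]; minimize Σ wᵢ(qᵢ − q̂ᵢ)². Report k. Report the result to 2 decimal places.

k = -0.35

The normal system AᵀWA·[k]ᵀ = AᵀWq is [[770]]·[k]ᵀ = [-268]ᵀ.
k = (-268)/770 = -0.348052.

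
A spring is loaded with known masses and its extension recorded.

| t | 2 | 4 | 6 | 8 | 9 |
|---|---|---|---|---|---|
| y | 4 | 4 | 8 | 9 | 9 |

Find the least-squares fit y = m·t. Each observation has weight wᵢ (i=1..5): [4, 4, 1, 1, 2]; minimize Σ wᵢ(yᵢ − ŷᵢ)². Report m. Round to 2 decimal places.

From the data, Σwᵢ·t·t = 342.
Moment sums: Σwᵢ·t·y = 378.
m = 378/342 = 1.10526.

m = 1.11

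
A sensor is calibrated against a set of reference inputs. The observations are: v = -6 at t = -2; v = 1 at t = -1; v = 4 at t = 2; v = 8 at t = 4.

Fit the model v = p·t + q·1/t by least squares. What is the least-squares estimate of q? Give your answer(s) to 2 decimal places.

q = -2.34

From the data, Σt·t = 25, Σt·1/t = 4, Σ1/t·1/t = 25/16.
Right-hand side: Σt·v = 51, Σ1/t·v = 6.
XᵀX·[p, q]ᵀ = Xᵀv becomes [[25, 4]; [4, 25/16]]·[p, q]ᵀ = [51, 6]ᵀ.
Δ = 25·(25/16) − 4² = 369/16.
p = (51·(25/16) − 4·6)/(369/16) = 99/41; q = (25·6 − 4·51)/(369/16) = -96/41.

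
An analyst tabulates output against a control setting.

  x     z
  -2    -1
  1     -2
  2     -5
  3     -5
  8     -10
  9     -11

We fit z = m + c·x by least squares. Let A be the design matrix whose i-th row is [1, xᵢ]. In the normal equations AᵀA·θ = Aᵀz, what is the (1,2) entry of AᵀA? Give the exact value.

Row 1 ↔ basis 1, column 2 ↔ basis x, so (AᵀA)_{1,2} = Σᵢ x = (1)·(-2) + (1)·(1) + (1)·(2) + (1)·(3) + (1)·(8) + (1)·(9) = 21.

21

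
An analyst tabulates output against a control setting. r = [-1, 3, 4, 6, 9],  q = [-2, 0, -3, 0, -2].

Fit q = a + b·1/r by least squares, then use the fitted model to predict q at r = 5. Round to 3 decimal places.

From the data, Σ1 = 5, Σ1/r = -5/36, Σ1/r·1/r = 1573/1296.
For Aᵀq: Σq = -7, Σ1/r·q = 37/36.
Normal equations: [[5, -5/36]; [-5/36, 1573/1296]]·[a, b]ᵀ = [-7, 37/36]ᵀ.
Determinant 5·(1573/1296) − (-5/36)² = 490/81.
a = ((-7)·(1573/1296) − (-5/36)·(37/36))/(490/81) = -5413/3920; b = (5·(37/36) − (-5/36)·(-7))/(490/81) = 135/196.
At r = 5: q̂ = (-5413/3920)·(1) + (135/196)·(1/5) = -4873/3920.

q̂ = -1.243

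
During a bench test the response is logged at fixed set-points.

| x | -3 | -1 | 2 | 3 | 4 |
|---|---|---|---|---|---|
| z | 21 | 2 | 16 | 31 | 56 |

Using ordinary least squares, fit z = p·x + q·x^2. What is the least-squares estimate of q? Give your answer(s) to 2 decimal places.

q = 2.99

The normal equations are: 39·p + 71·q = 284;  71·p + 435·q = 1430.
(Σx·x = 39, Σx·x^2 = 71, Σx^2·x^2 = 435, Σx·z = 284, Σx^2·z = 1430.)
det = 39·435 − 71² = 11924.
p = (284·435 − 71·1430)/11924 = 11005/5962; q = (39·1430 − 71·284)/11924 = 17803/5962.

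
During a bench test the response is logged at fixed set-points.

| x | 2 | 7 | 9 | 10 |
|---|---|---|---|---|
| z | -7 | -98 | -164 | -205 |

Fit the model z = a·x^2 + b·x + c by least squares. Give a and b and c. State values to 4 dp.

a = -2.1883, b = 1.5589, c = -1.3955

The normal equations are: 18978·a + 2080·b + 234·c = -38614;  2080·a + 234·b + 28·c = -4226;  234·a + 28·b + 4·c = -474.
(Σx^2·x^2 = 18978, Σx^2·x = 2080, Σx^2 = 234, Σx·x = 234, Σx = 28, Σ1 = 4, Σx^2·z = -38614, Σx·z = -4226, Σz = -474.)
Solving the 3×3 system (Gaussian elimination) gives a = -6147/2809, b = 4379/2809, c = -3920/2809.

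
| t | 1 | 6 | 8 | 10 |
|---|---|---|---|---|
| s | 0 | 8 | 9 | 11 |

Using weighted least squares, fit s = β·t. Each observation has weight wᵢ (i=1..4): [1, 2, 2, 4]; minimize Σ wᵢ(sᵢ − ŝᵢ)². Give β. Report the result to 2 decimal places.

β = 1.13

From the data, Σwᵢ·t·t = 601.
Right-hand side: Σwᵢ·t·s = 680.
So XᵀWX·[β]ᵀ = XᵀWs: [[601]]·[β]ᵀ = [680]ᵀ.
Hence β = 680 / 601 ≈ 1.13145.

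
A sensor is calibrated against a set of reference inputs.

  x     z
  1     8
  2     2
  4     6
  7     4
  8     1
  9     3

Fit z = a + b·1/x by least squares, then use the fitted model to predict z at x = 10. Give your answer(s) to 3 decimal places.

ẑ = 2.732

Forming AᵀA = [[6, 1073/504]; [1073/504, 345685/254016]] and Aᵀz = [24, 1937/168]ᵀ gives AᵀA·[a, b]ᵀ = Aᵀz.
Determinant 6·(345685/254016) − (1073/504)² = 922781/254016.
a = (24·(345685/254016) − (1073/504)·(1937/168))/(922781/254016) = 2061237/922781; b = (6·(1937/168) − (1073/504)·24)/(922781/254016) = 4593456/922781.
At x = 10: ẑ = (2061237/922781)·(1) + (4593456/922781)·(1/10) = 12602913/4613905.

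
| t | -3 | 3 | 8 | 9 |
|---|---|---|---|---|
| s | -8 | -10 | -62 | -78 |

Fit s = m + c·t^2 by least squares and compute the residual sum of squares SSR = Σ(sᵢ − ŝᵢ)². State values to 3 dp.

Forming XᵀX = [[4, 163]; [163, 10819]] and Xᵀs = [-158, -10448]ᵀ gives XᵀX·[m, c]ᵀ = Xᵀs.
Eliminating c: 10819·(row 1) − 163·(row 2) gives 16707·m = 10819·(-158) − 163·(-10448) = -6378, so m = -2126/5569.
Then c = ((-10448) − 163·(-2126/5569))/10819 = -5346/5569.
Residuals: 5688/5569, -5450/5569, -1008/5569, 770/5569; SSR = 11432/5569.

SSR = 2.053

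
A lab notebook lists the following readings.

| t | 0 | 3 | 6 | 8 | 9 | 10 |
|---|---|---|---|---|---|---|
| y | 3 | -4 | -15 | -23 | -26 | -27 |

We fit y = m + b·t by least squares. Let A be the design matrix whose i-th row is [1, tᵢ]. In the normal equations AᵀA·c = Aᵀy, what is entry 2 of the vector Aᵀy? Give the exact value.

-790

Entry 2 ↔ basis t, so (Aᵀy)_{2} = Σᵢ (t)·yᵢ = (0)·(3) + (3)·(-4) + (6)·(-15) + (8)·(-23) + (9)·(-26) + (10)·(-27) = -790.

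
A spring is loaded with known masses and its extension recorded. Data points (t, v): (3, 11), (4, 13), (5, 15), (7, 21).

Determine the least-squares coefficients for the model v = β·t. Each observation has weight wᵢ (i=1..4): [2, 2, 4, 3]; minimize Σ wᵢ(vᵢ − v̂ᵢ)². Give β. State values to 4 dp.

β = 3.0673

From the data, Σwᵢ·t·t = 297.
Right-hand side: Σwᵢ·t·v = 911.
Hence β = 911 / 297 ≈ 3.06734.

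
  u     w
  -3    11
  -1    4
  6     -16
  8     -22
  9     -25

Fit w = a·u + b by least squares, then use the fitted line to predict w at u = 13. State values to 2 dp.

ŵ = -36.83

Entries of AᵀA: Σu·u = 191, Σu = 19, Σ1 = 5.
For Aᵀw: Σu·w = -534, Σw = -48.
Eliminating b: 5·(row 1) − 19·(row 2) gives 594·a = 5·(-534) − 19·(-48) = -1758, so a = -293/99.
Then b = ((-48) − 19·(-293/99))/5 = 163/99.
At u = 13: ŵ = (-293/99)·(13) + (163/99)·(1) = -3646/99.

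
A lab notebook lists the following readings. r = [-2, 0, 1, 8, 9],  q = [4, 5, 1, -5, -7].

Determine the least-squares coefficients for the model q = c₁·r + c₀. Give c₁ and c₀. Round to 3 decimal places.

c₁ = -1.049, c₀ = 2.955

Setting ∂/∂c₁ … = 0 gives: 150·c₁ + 16·c₀ = -110;  16·c₁ + 5·c₀ = -2.
(Σr·r = 150, Σr = 16, Σ1 = 5, Σr·q = -110, Σq = -2.)
Determinant 150·5 − 16² = 494.
c₁ = ((-110)·5 − 16·(-2))/494 = -259/247; c₀ = (150·(-2) − 16·(-110))/494 = 730/247.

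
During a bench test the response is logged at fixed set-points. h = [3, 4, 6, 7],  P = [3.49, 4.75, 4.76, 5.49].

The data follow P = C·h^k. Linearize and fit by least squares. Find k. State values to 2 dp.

With ln Pᵢ as the transformed response and ln hᵢ as the regressor:
Σln h = 6.2226, Σ(ln h)² = 10.1257, Σln P = 6.0712, Σln h·ln P = 9.6425.
Equations: 10.1257·k + 6.2226·ln C = 9.6425;  6.2226·k + 4·ln C = 6.0712.
Solving (det = 1.7825): k = 0.44405, ln C = 0.82702.

k = 0.44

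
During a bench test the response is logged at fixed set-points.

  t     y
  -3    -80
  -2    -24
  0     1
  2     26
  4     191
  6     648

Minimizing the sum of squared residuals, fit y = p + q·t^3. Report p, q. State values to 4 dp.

p = 0.7075, q = 2.9951

The normal equations are: 6·p + 253·q = 762;  253·p + 51609·q = 154752.
(Σ1 = 6, Σt^3 = 253, Σt^3·t^3 = 51609, Σy = 762, Σt^3·y = 154752.)
Eliminating q: 51609·(row 1) − 253·(row 2) gives 245645·p = 51609·762 − 253·154752 = 173802, so p = 173802/245645.
Then q = (154752 − 253·(173802/245645))/51609 = 735726/245645.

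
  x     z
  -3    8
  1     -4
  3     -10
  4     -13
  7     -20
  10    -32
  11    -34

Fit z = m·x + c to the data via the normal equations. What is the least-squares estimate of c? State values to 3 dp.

c = -0.835

Normal-equation sums: Σx·x = 305, Σx = 33, Σ1 = 7.
And Σx·z = -944, Σz = -105.
Normal equations: [[305, 33]; [33, 7]]·[m, c]ᵀ = [-944, -105]ᵀ.
Eliminating c: 7·(row 1) − 33·(row 2) gives 1046·m = 7·(-944) − 33·(-105) = -3143, so m = -3143/1046.
Then c = ((-105) − 33·(-3143/1046))/7 = -873/1046.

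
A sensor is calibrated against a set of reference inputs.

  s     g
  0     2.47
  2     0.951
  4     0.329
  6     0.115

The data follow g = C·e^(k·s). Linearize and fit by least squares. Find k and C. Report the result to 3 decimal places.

Linearized form: ln g = k·s + ln C. From the 4 transformed points,
XᵀX = [[56.0000, 12.0000]; [12.0000, 4]], rhs = [-17.5242, -2.4205]ᵀ  (here Σs = 12.0000, Σ(s)² = 56.0000, Σln g = -2.4205, Σs·ln g = -17.5242).
Solving (det = 80.0000): k = -0.51313, ln C = 0.93425, so C = exp(0.93425) = 2.54531.

k = -0.513, C = 2.545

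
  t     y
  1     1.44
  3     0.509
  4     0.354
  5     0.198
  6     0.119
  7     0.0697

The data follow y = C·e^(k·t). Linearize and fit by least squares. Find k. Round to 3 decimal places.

k = -0.501

With ln yᵢ as the transformed response and tᵢ as the regressor:
Σt = 26.0000, Σ(t)² = 136.0000, Σln y = -7.7608, Σt·ln y = -45.3292.
Equations: 136.0000·k + 26.0000·ln C = -45.3292;  26.0000·k + 6·ln C = -7.7608.
Slope k = (n·Σt·ln y − Σt·Σln y)/(n·Σ(t)² − (Σt)²) = (6·-45.3292 − 26.0000·-7.7608)/140.0000 = -0.50139; ln C = (Σln y − k·Σt)/n = 0.87922.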